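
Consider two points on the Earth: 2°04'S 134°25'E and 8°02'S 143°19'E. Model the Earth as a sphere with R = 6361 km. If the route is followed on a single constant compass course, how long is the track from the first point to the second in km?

1186 km

Rhumb course C = atan2(Δλ, Δψ) with Δψ = ln[tan(π/4+φ₂/2)/tan(π/4+φ₁/2)] = -0.1046, Δλ = +0.1553 → C = 123.95°
d = R·|Δφ| / |cos C| = 6361·0.10414 / 0.55852 = 1186 km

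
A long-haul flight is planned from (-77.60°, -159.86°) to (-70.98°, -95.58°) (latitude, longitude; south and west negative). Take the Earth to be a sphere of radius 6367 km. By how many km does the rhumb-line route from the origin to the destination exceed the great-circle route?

Great circle: cos σ = sin φ₁ sin φ₂ + cos φ₁ cos φ₂ cos Δλ,  σ = 0.3054 rad → d_gc = 1944.6 km
Rhumb line: Δψ = +0.4331, q = Δφ/Δψ = 0.2668, d_rh = R√(Δφ²+q²Δλ²) = 2042.6 km
Excess = 2042.6 − 1944.6 = 98.0 ≈ 98 km

98 km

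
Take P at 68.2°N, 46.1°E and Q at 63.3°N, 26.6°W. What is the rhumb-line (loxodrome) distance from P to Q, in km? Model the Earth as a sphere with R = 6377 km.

Rhumb course C = atan2(Δλ, Δψ) with Δψ = ln[tan(π/4+φ₂/2)/tan(π/4+φ₁/2)] = -0.2089, Δλ = -1.2689 → C = 260.65°
d = R·|Δφ| / |cos C| = 6377·0.08552 / 0.16246 = 3357 km

3357 km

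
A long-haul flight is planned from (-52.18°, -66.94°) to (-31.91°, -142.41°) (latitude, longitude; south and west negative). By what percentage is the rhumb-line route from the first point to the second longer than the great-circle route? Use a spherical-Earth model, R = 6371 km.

Great circle: σ = 0.9907 rad → d_gc = Rσ = 6311.5 km
Rhumb: Δφ = +0.3538, Δλ = -1.3172, Δψ = +0.4831, q = Δφ/Δψ = 0.7323 → d_rh = R√(Δφ²+q²Δλ²) = 6545.8 km
Excess = (6545.8 − 6311.5) / 6311.5 = 234.3 / 6311.5 = 3.71% ≈ 3.7%

3.7%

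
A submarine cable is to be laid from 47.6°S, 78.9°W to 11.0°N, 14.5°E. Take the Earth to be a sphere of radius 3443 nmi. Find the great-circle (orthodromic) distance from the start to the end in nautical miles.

Haversine: a = sin²(Δφ/2)+cos φ₁ cos φ₂ sin²(Δλ/2) = 0.59008;  σ = 2·atan2(√a,√(1−a))
σ = 100.379° → d = Rσ = 3443·1.75195 = 6032 nmi

6032 nmi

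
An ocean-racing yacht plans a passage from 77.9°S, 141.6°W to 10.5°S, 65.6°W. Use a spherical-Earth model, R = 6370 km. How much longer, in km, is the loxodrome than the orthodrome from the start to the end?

372 km

Great circle: cos σ = sin φ₁ sin φ₂ + cos φ₁ cos φ₂ cos Δλ,  σ = 1.3407 rad → d_gc = 8540.4 km
Rhumb line: Δψ = +2.0601, q = Δφ/Δψ = 0.5710, d_rh = R√(Δφ²+q²Δλ²) = 8912.2 km
Excess = 8912.2 − 8540.4 = 371.8 ≈ 372 km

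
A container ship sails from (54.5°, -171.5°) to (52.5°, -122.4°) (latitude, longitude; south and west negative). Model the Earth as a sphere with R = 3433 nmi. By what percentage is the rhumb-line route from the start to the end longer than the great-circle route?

Great circle: σ = 0.5005 rad → d_gc = Rσ = 1718.2 nmi
Rhumb: Δφ = -0.0349, Δλ = +0.8570, Δψ = -0.0587, q = Δφ/Δψ = 0.5947 → d_rh = R√(Δφ²+q²Δλ²) = 1753.6 nmi
Excess = (1753.6 − 1718.2) / 1718.2 = 35.4 / 1718.2 = 2.06% ≈ 2.1%

2.1%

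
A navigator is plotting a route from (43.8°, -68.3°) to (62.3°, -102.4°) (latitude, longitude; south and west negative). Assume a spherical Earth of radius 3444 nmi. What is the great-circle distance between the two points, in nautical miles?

1626 nmi

Haversine: a = sin²(Δφ/2)+cos φ₁ cos φ₂ sin²(Δλ/2) = 0.05468;  σ = 2·atan2(√a,√(1−a))
σ = 27.047° → d = Rσ = 3444·0.47205 = 1626 nmi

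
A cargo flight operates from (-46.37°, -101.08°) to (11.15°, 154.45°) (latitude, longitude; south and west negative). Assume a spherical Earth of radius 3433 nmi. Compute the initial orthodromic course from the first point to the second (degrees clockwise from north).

θ = atan2( sin Δλ·cos φ₂ ,  cos φ₁ sin φ₂ − sin φ₁ cos φ₂ cos Δλ )
  = atan2(-0.9500, -0.0440) = 267.35°

267.3°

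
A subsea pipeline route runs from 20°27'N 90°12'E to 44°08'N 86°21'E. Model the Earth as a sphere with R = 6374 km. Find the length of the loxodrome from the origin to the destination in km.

Δψ = ln[tan(π/4+φ₂/2)/tan(π/4+φ₁/2)] = +0.4954;  Δφ = +0.4134 rad,  Δλ = -0.0672 rad
q = Δφ/Δψ = 0.8344
d = R·√(Δφ² + q²Δλ²) = 6374·0.41714 = 2659 km

2659 km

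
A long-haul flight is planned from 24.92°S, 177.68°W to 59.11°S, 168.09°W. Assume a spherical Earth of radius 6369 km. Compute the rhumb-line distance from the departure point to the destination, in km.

Rhumb course C = atan2(Δλ, Δψ) with Δψ = ln[tan(π/4+φ₂/2)/tan(π/4+φ₁/2)] = -0.8370, Δλ = +0.1674 → C = 168.69°
d = R·|Δφ| / |cos C| = 6369·0.59673 / 0.98058 = 3876 km

3876 km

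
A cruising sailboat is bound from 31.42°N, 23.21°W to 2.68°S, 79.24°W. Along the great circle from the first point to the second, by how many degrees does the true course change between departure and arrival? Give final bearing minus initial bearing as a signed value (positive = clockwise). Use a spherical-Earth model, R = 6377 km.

Initial bearing θ₁ = atan2(sin Δλ cos φ₂, cos φ₁ sin φ₂ − sin φ₁ cos φ₂ cos Δλ) = 248.23°
Final bearing θ₂ = (initial bearing from the destination back to the start) + 180° = 232.50°
Δθ = θ₂ − θ₁ = -15.7°

-15.7°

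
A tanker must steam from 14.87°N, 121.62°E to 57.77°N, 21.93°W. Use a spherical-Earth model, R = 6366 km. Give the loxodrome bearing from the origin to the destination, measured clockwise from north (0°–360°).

Meridional parts: M(φ₁)=+0.2625, M(φ₂)=+1.2416 → ΔM = +0.9791;  Δλ = -2.5054 rad
tan C = Δλ / ΔM = -2.5589 → C = 291.35°

291.3°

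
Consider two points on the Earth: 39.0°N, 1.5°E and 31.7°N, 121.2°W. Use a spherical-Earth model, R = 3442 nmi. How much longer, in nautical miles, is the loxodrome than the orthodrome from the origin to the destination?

522 nmi

Great circle: cos σ = sin φ₁ sin φ₂ + cos φ₁ cos φ₂ cos Δλ,  σ = 1.5973 rad → d_gc = 5498.0 nmi
Rhumb line: Δψ = -0.1564, q = Δφ/Δψ = 0.8145, d_rh = R√(Δφ²+q²Δλ²) = 6019.9 nmi
Excess = 6019.9 − 5498.0 = 521.9 ≈ 522 nmi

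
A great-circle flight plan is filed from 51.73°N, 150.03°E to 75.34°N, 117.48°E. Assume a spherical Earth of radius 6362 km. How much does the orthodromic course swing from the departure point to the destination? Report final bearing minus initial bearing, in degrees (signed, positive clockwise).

-29.9°

At departure: θ₁ = atan2(sin Δλ cos φ₂, cos φ₁ sin φ₂ − sin φ₁ cos φ₂ cos Δλ) = 342.49°
At arrival: θ₂ = atan2(sin Δλ cos φ₁, −cos φ₂ sin φ₁ + sin φ₂ cos φ₁ cos Δλ) = 312.60°
Δθ = θ₂ − θ₁ = -29.9°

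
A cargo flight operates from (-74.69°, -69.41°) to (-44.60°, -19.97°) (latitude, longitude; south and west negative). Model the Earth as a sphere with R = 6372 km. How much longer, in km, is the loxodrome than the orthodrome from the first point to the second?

Great circle: cos σ = sin φ₁ sin φ₂ + cos φ₁ cos φ₂ cos Δλ,  σ = 0.6444 rad → d_gc = 4105.9 km
Rhumb line: Δψ = +1.1354, q = Δφ/Δψ = 0.4626, d_rh = R√(Δφ²+q²Δλ²) = 4203.2 km
Excess = 4203.2 − 4105.9 = 97.3 ≈ 97 km

97 km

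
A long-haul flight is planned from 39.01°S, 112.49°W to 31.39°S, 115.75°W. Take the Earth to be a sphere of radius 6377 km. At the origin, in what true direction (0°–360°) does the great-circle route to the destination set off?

N = sin Δλ·cos φ₂ = -0.0485;  D = cos φ₁ sin φ₂ − sin φ₁ cos φ₂ cos Δλ = +0.1317
initial course = atan2(N, D) = 339.77°

339.8°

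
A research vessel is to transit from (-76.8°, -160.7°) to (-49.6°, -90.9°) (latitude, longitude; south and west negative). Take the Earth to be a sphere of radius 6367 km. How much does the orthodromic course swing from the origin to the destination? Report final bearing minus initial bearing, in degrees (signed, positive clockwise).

Initial bearing θ₁ = atan2(sin Δλ cos φ₂, cos φ₁ sin φ₂ − sin φ₁ cos φ₂ cos Δλ) = 85.86°
Final bearing θ₂ = (initial bearing from the destination back to the start) + 180° = 20.57°
Δθ = θ₂ − θ₁ = -65.3°

-65.3°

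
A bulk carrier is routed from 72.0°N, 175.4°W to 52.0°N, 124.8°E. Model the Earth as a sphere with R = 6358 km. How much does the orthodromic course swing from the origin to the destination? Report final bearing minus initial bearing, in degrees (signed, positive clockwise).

-54.5°

Initial bearing θ₁ = atan2(sin Δλ cos φ₂, cos φ₁ sin φ₂ − sin φ₁ cos φ₂ cos Δλ) = 264.52°
Final bearing θ₂ = (initial bearing from the destination back to the start) + 180° = 209.98°
Δθ = θ₂ − θ₁ = -54.5°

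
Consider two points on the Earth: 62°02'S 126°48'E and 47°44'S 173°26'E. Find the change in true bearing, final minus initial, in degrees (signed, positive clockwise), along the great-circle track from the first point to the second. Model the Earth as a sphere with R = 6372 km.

-39.1°

Initial bearing θ₁ = atan2(sin Δλ cos φ₂, cos φ₁ sin φ₂ − sin φ₁ cos φ₂ cos Δλ) = 82.90°
Final bearing θ₂ = (initial bearing from the destination back to the start) + 180° = 43.78°
Δθ = θ₂ − θ₁ = -39.1°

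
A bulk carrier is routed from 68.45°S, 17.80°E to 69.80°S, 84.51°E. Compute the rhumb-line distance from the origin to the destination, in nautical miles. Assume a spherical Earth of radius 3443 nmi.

Δψ = ln[tan(π/4+φ₂/2)/tan(π/4+φ₁/2)] = -0.0661;  Δφ = -0.0236 rad,  Δλ = +1.1643 rad
q = Δφ/Δψ = 0.3562
d = R·√(Δφ² + q²Δλ²) = 3443·0.41541 = 1430 nmi

1430 nmi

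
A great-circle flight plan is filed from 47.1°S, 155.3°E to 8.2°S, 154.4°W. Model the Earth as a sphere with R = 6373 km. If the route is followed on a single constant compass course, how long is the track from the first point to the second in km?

6466 km

Rhumb course C = atan2(Δλ, Δψ) with Δψ = ln[tan(π/4+φ₂/2)/tan(π/4+φ₁/2)] = +0.7906, Δλ = +0.8779 → C = 48.00°
d = R·|Δφ| / |cos C| = 6373·0.67893 / 0.66919 = 6466 km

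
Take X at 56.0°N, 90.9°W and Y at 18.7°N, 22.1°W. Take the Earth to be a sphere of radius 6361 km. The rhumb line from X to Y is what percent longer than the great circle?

2.6%

Great circle: σ = 1.0958 rad → d_gc = Rσ = 6970.3 km
Rhumb: Δφ = -0.6510, Δλ = +1.2008, Δψ = -0.8527, q = Δφ/Δψ = 0.7634 → d_rh = R√(Δφ²+q²Δλ²) = 7152.2 km
Excess = (7152.2 − 6970.3) / 6970.3 = 181.9 / 6970.3 = 2.61% ≈ 2.6%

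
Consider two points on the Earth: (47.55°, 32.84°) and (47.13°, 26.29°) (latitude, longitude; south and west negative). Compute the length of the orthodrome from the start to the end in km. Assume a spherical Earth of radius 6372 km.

cos σ = sin φ₁ sin φ₂ + cos φ₁ cos φ₂ cos Δλ
      = sin(47.55°)sin(47.13°) + cos(47.55°)cos(47.13°)cos(-6.55°) = 0.9970
σ = 4.457° → d = Rσ = 6372·0.07779 = 496 km

496 km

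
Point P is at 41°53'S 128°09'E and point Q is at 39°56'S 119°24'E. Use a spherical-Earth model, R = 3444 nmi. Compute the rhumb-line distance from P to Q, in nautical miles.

414 nmi

Δψ = ln[tan(π/4+φ₂/2)/tan(π/4+φ₁/2)] = +0.0450;  Δφ = +0.0340 rad,  Δλ = -0.1527 rad
q = Δφ/Δψ = 0.7557
d = R·√(Δφ² + q²Δλ²) = 3444·0.12032 = 414 nmi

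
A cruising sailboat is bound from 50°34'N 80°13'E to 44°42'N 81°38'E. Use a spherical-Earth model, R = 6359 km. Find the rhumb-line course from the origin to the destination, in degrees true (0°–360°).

170.8°

Δψ = ln[tan(π/4+φ₂/2)/tan(π/4+φ₁/2)] = -0.1522
Δλ = +0.0247 rad (taken the short way round)
course = atan2(Δλ, Δψ) = 170.77°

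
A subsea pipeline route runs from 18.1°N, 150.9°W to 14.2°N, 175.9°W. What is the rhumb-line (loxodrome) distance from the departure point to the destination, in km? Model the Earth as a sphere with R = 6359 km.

Rhumb course C = atan2(Δλ, Δψ) with Δψ = ln[tan(π/4+φ₂/2)/tan(π/4+φ₁/2)] = -0.0709, Δλ = -0.4363 → C = 260.77°
d = R·|Δφ| / |cos C| = 6359·0.06807 / 0.16034 = 2699 km

2699 km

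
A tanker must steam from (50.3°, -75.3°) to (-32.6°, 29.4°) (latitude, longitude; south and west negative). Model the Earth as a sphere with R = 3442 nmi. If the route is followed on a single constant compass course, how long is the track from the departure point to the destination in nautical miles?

7504 nmi

Rhumb course C = atan2(Δλ, Δψ) with Δψ = ln[tan(π/4+φ₂/2)/tan(π/4+φ₁/2)] = -1.6213, Δλ = +1.8274 → C = 131.58°
d = R·|Δφ| / |cos C| = 3442·1.44688 / 0.66367 = 7504 nmi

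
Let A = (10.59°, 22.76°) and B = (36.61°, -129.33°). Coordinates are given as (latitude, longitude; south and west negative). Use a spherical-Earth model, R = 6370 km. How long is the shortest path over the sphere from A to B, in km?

Haversine: a = sin²(Δφ/2)+cos φ₁ cos φ₂ sin²(Δλ/2) = 0.79383;  σ = 2·atan2(√a,√(1−a))
σ = 125.991° → d = Rσ = 6370·2.19896 = 14007 km

14007 km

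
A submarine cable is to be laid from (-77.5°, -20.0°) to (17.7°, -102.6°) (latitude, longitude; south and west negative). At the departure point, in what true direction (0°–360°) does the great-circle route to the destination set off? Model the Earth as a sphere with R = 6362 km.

θ = atan2( sin Δλ·cos φ₂ ,  cos φ₁ sin φ₂ − sin φ₁ cos φ₂ cos Δλ )
  = atan2(-0.9447, +0.1856) = 281.11°

281.1°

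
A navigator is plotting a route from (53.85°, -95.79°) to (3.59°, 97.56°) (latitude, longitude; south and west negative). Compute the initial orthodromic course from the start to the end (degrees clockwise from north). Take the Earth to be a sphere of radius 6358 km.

θ = atan2( sin Δλ·cos φ₂ ,  cos φ₁ sin φ₂ − sin φ₁ cos φ₂ cos Δλ )
  = atan2(-0.2304, +0.8211) = 344.32°

344.3°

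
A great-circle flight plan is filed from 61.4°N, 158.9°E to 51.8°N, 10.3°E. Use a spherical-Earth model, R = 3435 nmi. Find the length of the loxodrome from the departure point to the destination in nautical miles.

Rhumb course C = atan2(Δλ, Δψ) with Δψ = ln[tan(π/4+φ₂/2)/tan(π/4+φ₁/2)] = -0.3064, Δλ = -2.5936 → C = 263.26°
d = R·|Δφ| / |cos C| = 3435·0.16755 / 0.11732 = 4906 nmi

4906 nmi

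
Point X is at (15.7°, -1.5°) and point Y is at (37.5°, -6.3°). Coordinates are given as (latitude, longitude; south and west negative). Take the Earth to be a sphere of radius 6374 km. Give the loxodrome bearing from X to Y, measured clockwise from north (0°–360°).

Δψ = ln[tan(π/4+φ₂/2)/tan(π/4+φ₁/2)] = +0.4294
Δλ = -0.0838 rad (taken the short way round)
course = atan2(Δλ, Δψ) = 348.96°

349.0°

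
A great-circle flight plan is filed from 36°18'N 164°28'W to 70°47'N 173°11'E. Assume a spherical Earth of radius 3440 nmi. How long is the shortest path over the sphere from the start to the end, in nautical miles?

2189 nmi

cos σ = sin φ₁ sin φ₂ + cos φ₁ cos φ₂ cos Δλ
      = sin(36.30°)sin(70.78°) + cos(36.30°)cos(70.78°)cos(-22.35°) = 0.8044
σ = 36.451° → d = Rσ = 3440·0.63619 = 2189 nmi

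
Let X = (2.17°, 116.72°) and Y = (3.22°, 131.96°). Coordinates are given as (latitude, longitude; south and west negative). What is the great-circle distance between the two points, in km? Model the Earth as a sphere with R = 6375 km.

cos σ = sin φ₁ sin φ₂ + cos φ₁ cos φ₂ cos Δλ
      = sin(2.17°)sin(3.22°) + cos(2.17°)cos(3.22°)cos(15.24°) = 0.9647
σ = 15.259° → d = Rσ = 6375·0.26632 = 1698 km

1698 km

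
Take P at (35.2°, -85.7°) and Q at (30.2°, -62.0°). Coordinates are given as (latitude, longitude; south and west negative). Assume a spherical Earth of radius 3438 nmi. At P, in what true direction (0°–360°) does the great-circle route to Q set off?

97.4°

N = sin Δλ·cos φ₂ = +0.3474;  D = cos φ₁ sin φ₂ − sin φ₁ cos φ₂ cos Δλ = -0.0451
initial course = atan2(N, D) = 97.40°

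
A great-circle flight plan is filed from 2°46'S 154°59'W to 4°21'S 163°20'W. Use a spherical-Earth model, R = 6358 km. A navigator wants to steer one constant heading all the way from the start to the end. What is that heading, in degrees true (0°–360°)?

259.2°

Δψ = ln[tan(π/4+φ₂/2)/tan(π/4+φ₁/2)] = -0.0277
Δλ = -0.1457 rad (taken the short way round)
course = atan2(Δλ, Δψ) = 259.24°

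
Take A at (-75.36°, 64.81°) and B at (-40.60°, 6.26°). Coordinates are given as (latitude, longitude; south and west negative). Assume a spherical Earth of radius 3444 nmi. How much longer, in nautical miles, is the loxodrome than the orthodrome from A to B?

85 nmi

Great circle: cos σ = sin φ₁ sin φ₂ + cos φ₁ cos φ₂ cos Δλ,  σ = 0.7528 rad → d_gc = 2592.67 nmi
Rhumb line: Δψ = +1.2755, q = Δφ/Δψ = 0.4756, d_rh = R√(Δφ²+q²Δλ²) = 2677.24 nmi
Excess = 2677.24 − 2592.67 = 84.57 ≈ 85 nmi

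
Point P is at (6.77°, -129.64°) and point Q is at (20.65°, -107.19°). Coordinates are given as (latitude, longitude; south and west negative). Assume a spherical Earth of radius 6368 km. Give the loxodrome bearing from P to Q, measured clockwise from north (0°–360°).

57.5°

Δψ = ln[tan(π/4+φ₂/2)/tan(π/4+φ₁/2)] = +0.2500
Δλ = +0.3918 rad (taken the short way round)
course = atan2(Δλ, Δψ) = 57.46°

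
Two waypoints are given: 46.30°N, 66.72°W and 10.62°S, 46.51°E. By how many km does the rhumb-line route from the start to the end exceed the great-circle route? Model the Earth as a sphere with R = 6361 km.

Great circle: cos σ = sin φ₁ sin φ₂ + cos φ₁ cos φ₂ cos Δλ,  σ = 1.9835 rad → d_gc = 12616.9 km
Rhumb line: Δψ = -1.1003, q = Δφ/Δψ = 0.9029, d_rh = R√(Δφ²+q²Δλ²) = 12991.0 km
Excess = 12991.0 − 12616.9 = 374.1 ≈ 374 km

374 km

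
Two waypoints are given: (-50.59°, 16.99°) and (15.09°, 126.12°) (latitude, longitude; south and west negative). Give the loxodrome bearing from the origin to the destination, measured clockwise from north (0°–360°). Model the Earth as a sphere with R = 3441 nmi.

Δψ = ln[tan(π/4+φ₂/2)/tan(π/4+φ₁/2)] = +1.2933
Δλ = +1.9047 rad (taken the short way round)
course = atan2(Δλ, Δψ) = 55.82°

55.8°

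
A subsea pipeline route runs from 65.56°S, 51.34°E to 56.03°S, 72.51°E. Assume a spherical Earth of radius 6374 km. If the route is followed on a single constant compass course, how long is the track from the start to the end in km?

1556 km

Δψ = ln[tan(π/4+φ₂/2)/tan(π/4+φ₁/2)] = +0.3438;  Δφ = +0.1663 rad,  Δλ = +0.3695 rad
q = Δφ/Δψ = 0.4837
d = R·√(Δφ² + q²Δλ²) = 6374·0.24416 = 1556 km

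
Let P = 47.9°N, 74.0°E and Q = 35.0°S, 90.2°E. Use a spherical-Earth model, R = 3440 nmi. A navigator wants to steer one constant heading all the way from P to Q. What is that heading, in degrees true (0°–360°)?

170.0°

Meridional parts: M(φ₁)=+0.9549, M(φ₂)=-0.6528 → ΔM = -1.6077;  Δλ = +0.2827 rad
tan C = Δλ / ΔM = -0.1759 → C = 170.03°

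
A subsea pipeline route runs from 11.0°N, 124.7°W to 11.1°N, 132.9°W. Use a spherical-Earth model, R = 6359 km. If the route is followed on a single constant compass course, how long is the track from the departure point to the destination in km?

Δψ = ln[tan(π/4+φ₂/2)/tan(π/4+φ₁/2)] = +0.0018;  Δφ = +0.0017 rad,  Δλ = -0.1431 rad
q = Δφ/Δψ = 0.9815
d = R·√(Δφ² + q²Δλ²) = 6359·0.14047 = 893 km

893 km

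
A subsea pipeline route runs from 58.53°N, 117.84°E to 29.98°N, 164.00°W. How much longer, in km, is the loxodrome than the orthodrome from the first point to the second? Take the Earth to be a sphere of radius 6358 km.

285 km

Great circle: cos σ = sin φ₁ sin φ₂ + cos φ₁ cos φ₂ cos Δλ,  σ = 1.0251 rad → d_gc = 6517.8 km
Rhumb line: Δψ = -0.7178, q = Δφ/Δψ = 0.6941, d_rh = R√(Δφ²+q²Δλ²) = 6803.2 km
Excess = 6803.2 − 6517.8 = 285.4 ≈ 285 km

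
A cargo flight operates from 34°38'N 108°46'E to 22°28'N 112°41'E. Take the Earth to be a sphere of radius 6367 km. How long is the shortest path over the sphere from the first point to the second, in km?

cos σ = sin φ₁ sin φ₂ + cos φ₁ cos φ₂ cos Δλ
      = sin(34.63°)sin(22.47°) + cos(34.63°)cos(22.47°)cos(3.92°) = 0.9758
σ = 12.640° → d = Rσ = 6367·0.22062 = 1405 km

1405 km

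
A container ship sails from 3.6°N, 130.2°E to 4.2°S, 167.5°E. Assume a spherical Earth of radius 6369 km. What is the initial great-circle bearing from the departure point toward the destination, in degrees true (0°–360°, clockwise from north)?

θ = atan2( sin Δλ·cos φ₂ ,  cos φ₁ sin φ₂ − sin φ₁ cos φ₂ cos Δλ )
  = atan2(+0.6044, -0.1229) = 101.50°

101.5°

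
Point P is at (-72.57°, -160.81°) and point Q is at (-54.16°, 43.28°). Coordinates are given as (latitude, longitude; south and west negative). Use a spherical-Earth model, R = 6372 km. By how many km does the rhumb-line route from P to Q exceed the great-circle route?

Great circle: cos σ = sin φ₁ sin φ₂ + cos φ₁ cos φ₂ cos Δλ,  σ = 0.9105 rad → d_gc = 5802.0 km
Rhumb line: Δψ = +0.7465, q = Δφ/Δψ = 0.4304, d_rh = R√(Δφ²+q²Δλ²) = 7739.1 km
Excess = 7739.1 − 5802.0 = 1937.1 ≈ 1937 km

1937 km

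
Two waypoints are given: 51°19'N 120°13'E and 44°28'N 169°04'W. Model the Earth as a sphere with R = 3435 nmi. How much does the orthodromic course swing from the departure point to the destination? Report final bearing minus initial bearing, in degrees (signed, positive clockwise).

Initial bearing θ₁ = atan2(sin Δλ cos φ₂, cos φ₁ sin φ₂ − sin φ₁ cos φ₂ cos Δλ) = 69.35°
Final bearing θ₂ = (initial bearing from the destination back to the start) + 180° = 124.96°
Δθ = θ₂ − θ₁ = +55.6°

+55.6°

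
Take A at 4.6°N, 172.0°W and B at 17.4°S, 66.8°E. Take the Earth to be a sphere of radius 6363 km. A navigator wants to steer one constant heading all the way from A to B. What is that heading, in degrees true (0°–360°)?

259.6°

Meridional parts: M(φ₁)=+0.0804, M(φ₂)=-0.3085 → ΔM = -0.3888;  Δλ = -2.1153 rad
tan C = Δλ / ΔM = +5.4402 → C = 259.58°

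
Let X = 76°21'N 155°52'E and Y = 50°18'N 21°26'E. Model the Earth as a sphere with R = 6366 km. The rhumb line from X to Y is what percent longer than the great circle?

22.2%

Great circle: σ = 0.8735 rad → d_gc = Rσ = 5560.8 km
Rhumb: Δφ = -0.4547, Δλ = -2.3463, Δψ = -1.1040, q = Δφ/Δψ = 0.4118 → d_rh = R√(Δφ²+q²Δλ²) = 6798.0 km
Excess = (6798.0 − 5560.8) / 5560.8 = 1237.2 / 5560.8 = 22.249% ≈ 22.2%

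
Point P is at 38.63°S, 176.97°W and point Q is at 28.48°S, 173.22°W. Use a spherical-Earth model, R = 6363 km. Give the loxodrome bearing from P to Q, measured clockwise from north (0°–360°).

17.1°

Meridional parts: M(φ₁)=-0.7320, M(φ₂)=-0.5189 → ΔM = +0.2131;  Δλ = +0.0654 rad
tan C = Δλ / ΔM = +0.3071 → C = 17.07°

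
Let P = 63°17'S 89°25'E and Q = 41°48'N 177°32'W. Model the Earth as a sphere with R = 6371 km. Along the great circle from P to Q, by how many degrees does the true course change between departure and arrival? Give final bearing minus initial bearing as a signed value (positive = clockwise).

-35.8°

At departure: θ₁ = atan2(sin Δλ cos φ₂, cos φ₁ sin φ₂ − sin φ₁ cos φ₂ cos Δλ) = 70.46°
At arrival: θ₂ = atan2(sin Δλ cos φ₁, −cos φ₂ sin φ₁ + sin φ₂ cos φ₁ cos Δλ) = 34.63°
Δθ = θ₂ − θ₁ = -35.8°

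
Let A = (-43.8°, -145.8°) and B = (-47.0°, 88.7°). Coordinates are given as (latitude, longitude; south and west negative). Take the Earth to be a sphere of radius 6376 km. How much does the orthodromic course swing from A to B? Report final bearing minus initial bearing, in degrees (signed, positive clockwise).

Initial bearing θ₁ = atan2(sin Δλ cos φ₂, cos φ₁ sin φ₂ − sin φ₁ cos φ₂ cos Δλ) = 214.70°
Final bearing θ₂ = (initial bearing from the destination back to the start) + 180° = 322.96°
Δθ = θ₂ − θ₁ = +108.3°

+108.3°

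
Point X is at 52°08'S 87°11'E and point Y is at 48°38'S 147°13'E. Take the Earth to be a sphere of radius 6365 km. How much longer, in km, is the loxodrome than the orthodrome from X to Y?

Great circle: cos σ = sin φ₁ sin φ₂ + cos φ₁ cos φ₂ cos Δλ,  σ = 0.6516 rad → d_gc = 4147.6 km
Rhumb line: Δψ = +0.0959, q = Δφ/Δψ = 0.6373, d_rh = R√(Δφ²+q²Δλ²) = 4267.7 km
Excess = 4267.7 − 4147.6 = 120.1 ≈ 120 km

120 km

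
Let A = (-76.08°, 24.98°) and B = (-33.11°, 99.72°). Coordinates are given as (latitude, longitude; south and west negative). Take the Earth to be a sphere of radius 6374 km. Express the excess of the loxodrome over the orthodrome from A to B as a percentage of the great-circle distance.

Great circle: σ = 0.9481 rad → d_gc = Rσ = 6043.1 km
Rhumb: Δφ = +0.7500, Δλ = +1.3045, Δψ = +1.4901, q = Δφ/Δψ = 0.5033 → d_rh = R√(Δφ²+q²Δλ²) = 6353.2 km
Excess = (6353.2 − 6043.1) / 6043.1 = 310.1 / 6043.1 = 5.13% ≈ 5.1%

5.1%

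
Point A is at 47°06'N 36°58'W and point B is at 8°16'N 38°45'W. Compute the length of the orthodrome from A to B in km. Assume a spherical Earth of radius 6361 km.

4315 km

Haversine: a = sin²(Δφ/2)+cos φ₁ cos φ₂ sin²(Δλ/2) = 0.11068;  σ = 2·atan2(√a,√(1−a))
σ = 38.863° → d = Rσ = 6361·0.67829 = 4315 km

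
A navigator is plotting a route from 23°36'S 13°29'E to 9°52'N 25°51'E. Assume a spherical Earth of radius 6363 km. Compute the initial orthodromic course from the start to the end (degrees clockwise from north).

21.3°

θ = atan2( sin Δλ·cos φ₂ ,  cos φ₁ sin φ₂ − sin φ₁ cos φ₂ cos Δλ )
  = atan2(+0.2110, +0.5423) = 21.26°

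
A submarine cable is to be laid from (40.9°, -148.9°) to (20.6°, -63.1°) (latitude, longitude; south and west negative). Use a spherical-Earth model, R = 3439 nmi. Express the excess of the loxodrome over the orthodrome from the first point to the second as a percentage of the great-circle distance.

Great circle: σ = 1.2847 rad → d_gc = Rσ = 4418.2 nmi
Rhumb: Δφ = -0.3543, Δλ = +1.4975, Δψ = -0.4160, q = Δφ/Δψ = 0.8517 → d_rh = R√(Δφ²+q²Δλ²) = 4552.1 nmi
Excess = (4552.1 − 4418.2) / 4418.2 = 133.9 / 4418.2 = 3.03% ≈ 3.0%

3.0%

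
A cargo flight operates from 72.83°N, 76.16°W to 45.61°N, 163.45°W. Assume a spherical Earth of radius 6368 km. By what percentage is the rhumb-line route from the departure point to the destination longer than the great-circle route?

7.9%

Great circle: σ = 0.8058 rad → d_gc = Rσ = 5131.5 km
Rhumb: Δφ = -0.4751, Δλ = -1.5235, Δψ = -0.9942, q = Δφ/Δψ = 0.4779 → d_rh = R√(Δφ²+q²Δλ²) = 5535.8 km
Excess = (5535.8 − 5131.5) / 5131.5 = 404.3 / 5131.5 = 7.88% ≈ 7.9%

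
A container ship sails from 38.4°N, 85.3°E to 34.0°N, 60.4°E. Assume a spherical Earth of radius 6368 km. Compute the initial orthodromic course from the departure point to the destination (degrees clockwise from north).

N = sin Δλ·cos φ₂ = -0.3491;  D = cos φ₁ sin φ₂ − sin φ₁ cos φ₂ cos Δλ = -0.0289
initial course = atan2(N, D) = 265.27°

265.3°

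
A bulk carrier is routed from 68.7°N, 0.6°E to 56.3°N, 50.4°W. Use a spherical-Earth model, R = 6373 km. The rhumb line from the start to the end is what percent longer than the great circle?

Great circle: σ = 0.4465 rad → d_gc = Rσ = 2845.6 km
Rhumb: Δφ = -0.2164, Δλ = -0.8901, Δψ = -0.4766, q = Δφ/Δψ = 0.4541 → d_rh = R√(Δφ²+q²Δλ²) = 2921.9 km
Excess = (2921.9 − 2845.6) / 2845.6 = 76.3 / 2845.6 = 2.68% ≈ 2.7%

2.7%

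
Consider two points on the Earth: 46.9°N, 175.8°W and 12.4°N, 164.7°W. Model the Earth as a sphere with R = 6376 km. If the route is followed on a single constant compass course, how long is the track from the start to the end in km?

3979 km

Rhumb course C = atan2(Δλ, Δψ) with Δψ = ln[tan(π/4+φ₂/2)/tan(π/4+φ₁/2)] = -0.7109, Δλ = +0.1937 → C = 164.76°
d = R·|Δφ| / |cos C| = 6376·0.60214 / 0.96482 = 3979 km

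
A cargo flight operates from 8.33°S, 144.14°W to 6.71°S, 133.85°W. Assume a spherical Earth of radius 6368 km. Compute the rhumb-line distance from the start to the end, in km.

1148 km

Δψ = ln[tan(π/4+φ₂/2)/tan(π/4+φ₁/2)] = +0.0285;  Δφ = +0.0283 rad,  Δλ = +0.1796 rad
q = Δφ/Δψ = 0.9914
d = R·√(Δφ² + q²Δλ²) = 6368·0.18027 = 1148 km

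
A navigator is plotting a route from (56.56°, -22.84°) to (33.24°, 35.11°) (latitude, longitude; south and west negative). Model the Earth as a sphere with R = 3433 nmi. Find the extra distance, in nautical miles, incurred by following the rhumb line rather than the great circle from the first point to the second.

63 nmi

Great circle: cos σ = sin φ₁ sin φ₂ + cos φ₁ cos φ₂ cos Δλ,  σ = 0.7926 rad → d_gc = 2721.0 nmi
Rhumb line: Δψ = -0.5869, q = Δφ/Δψ = 0.6935, d_rh = R√(Δφ²+q²Δλ²) = 2783.9 nmi
Excess = 2783.9 − 2721.0 = 62.9 ≈ 63 nmi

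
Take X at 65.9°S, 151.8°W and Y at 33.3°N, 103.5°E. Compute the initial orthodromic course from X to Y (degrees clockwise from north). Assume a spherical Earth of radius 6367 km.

θ = atan2( sin Δλ·cos φ₂ ,  cos φ₁ sin φ₂ − sin φ₁ cos φ₂ cos Δλ )
  = atan2(-0.8084, +0.0306) = 272.17°

272.2°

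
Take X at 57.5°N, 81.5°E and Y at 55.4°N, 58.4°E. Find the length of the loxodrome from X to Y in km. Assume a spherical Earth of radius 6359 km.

1436 km

Rhumb course C = atan2(Δλ, Δψ) with Δψ = ln[tan(π/4+φ₂/2)/tan(π/4+φ₁/2)] = -0.0663, Δλ = -0.4032 → C = 260.66°
d = R·|Δφ| / |cos C| = 6359·0.03665 / 0.16236 = 1436 km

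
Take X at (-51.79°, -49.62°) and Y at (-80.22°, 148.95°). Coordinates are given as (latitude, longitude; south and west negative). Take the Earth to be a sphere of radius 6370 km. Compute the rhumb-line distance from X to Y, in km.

7110 km

Rhumb course C = atan2(Δλ, Δψ) with Δψ = ln[tan(π/4+φ₂/2)/tan(π/4+φ₁/2)] = -1.3984, Δλ = -2.8175 → C = 243.60°
d = R·|Δφ| / |cos C| = 6370·0.49620 / 0.44458 = 7110 km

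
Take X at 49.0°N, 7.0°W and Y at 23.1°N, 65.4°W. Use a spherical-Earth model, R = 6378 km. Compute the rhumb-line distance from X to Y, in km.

5913 km

Δψ = ln[tan(π/4+φ₂/2)/tan(π/4+φ₁/2)] = -0.5692;  Δφ = -0.4520 rad,  Δλ = -1.0193 rad
q = Δφ/Δψ = 0.7941
d = R·√(Δφ² + q²Δλ²) = 6378·0.92708 = 5913 km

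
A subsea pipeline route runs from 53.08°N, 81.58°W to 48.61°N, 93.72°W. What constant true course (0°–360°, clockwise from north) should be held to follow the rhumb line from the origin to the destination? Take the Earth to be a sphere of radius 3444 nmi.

239.7°

Δψ = ln[tan(π/4+φ₂/2)/tan(π/4+φ₁/2)] = -0.1237
Δλ = -0.2119 rad (taken the short way round)
course = atan2(Δλ, Δψ) = 239.73°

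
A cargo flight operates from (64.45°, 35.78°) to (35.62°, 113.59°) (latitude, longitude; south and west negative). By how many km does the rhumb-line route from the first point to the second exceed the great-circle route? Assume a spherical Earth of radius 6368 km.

302 km

Great circle: cos σ = sin φ₁ sin φ₂ + cos φ₁ cos φ₂ cos Δλ,  σ = 0.9279 rad → d_gc = 5909.1 km
Rhumb line: Δψ = -0.8179, q = Δφ/Δψ = 0.6152, d_rh = R√(Δφ²+q²Δλ²) = 6210.9 km
Excess = 6210.9 − 5909.1 = 301.8 ≈ 302 km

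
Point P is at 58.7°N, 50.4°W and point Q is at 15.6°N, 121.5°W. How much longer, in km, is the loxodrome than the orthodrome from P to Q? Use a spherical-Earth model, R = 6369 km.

211 km

Great circle: cos σ = sin φ₁ sin φ₂ + cos φ₁ cos φ₂ cos Δλ,  σ = 1.1681 rad → d_gc = 7439.9 km
Rhumb line: Δψ = -0.9967, q = Δφ/Δψ = 0.7547, d_rh = R√(Δφ²+q²Δλ²) = 7650.6 km
Excess = 7650.6 − 7439.9 = 210.7 ≈ 211 km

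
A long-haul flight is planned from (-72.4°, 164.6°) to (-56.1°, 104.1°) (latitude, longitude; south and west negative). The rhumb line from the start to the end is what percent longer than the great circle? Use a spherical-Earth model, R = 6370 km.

Great circle: σ = 0.5070 rad → d_gc = Rσ = 3229.6 km
Rhumb: Δφ = +0.2845, Δλ = -1.0559, Δψ = +0.6774, q = Δφ/Δψ = 0.4200 → d_rh = R√(Δφ²+q²Δλ²) = 3356.2 km
Excess = (3356.2 − 3229.6) / 3229.6 = 126.6 / 3229.6 = 3.92% ≈ 3.9%

3.9%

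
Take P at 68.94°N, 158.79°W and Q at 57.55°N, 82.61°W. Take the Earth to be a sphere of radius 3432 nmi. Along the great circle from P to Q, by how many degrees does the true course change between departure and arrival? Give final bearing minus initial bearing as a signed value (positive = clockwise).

Initial bearing θ₁ = atan2(sin Δλ cos φ₂, cos φ₁ sin φ₂ − sin φ₁ cos φ₂ cos Δλ) = 70.59°
Final bearing θ₂ = (initial bearing from the destination back to the start) + 180° = 140.83°
Δθ = θ₂ − θ₁ = +70.2°

+70.2°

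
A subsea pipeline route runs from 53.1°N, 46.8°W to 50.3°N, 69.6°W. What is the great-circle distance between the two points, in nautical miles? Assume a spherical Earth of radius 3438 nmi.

cos σ = sin φ₁ sin φ₂ + cos φ₁ cos φ₂ cos Δλ
      = sin(53.10°)sin(50.30°) + cos(53.10°)cos(50.30°)cos(-22.80°) = 0.9688
σ = 14.341° → d = Rσ = 3438·0.25030 = 861 nmi

861 nmi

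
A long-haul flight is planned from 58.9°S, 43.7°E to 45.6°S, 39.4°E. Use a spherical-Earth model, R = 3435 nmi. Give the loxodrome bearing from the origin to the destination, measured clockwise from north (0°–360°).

Meridional parts: M(φ₁)=-1.2792, M(φ₂)=-0.8963 → ΔM = +0.3829;  Δλ = -0.0750 rad
tan C = Δλ / ΔM = -0.1960 → C = 348.91°

348.9°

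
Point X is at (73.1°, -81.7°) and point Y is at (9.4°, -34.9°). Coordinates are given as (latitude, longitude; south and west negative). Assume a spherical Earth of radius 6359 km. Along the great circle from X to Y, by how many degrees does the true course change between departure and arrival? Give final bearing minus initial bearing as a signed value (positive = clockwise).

+37.1°

Initial bearing θ₁ = atan2(sin Δλ cos φ₂, cos φ₁ sin φ₂ − sin φ₁ cos φ₂ cos Δλ) = 129.78°
Final bearing θ₂ = (initial bearing from the destination back to the start) + 180° = 166.91°
Δθ = θ₂ − θ₁ = +37.1°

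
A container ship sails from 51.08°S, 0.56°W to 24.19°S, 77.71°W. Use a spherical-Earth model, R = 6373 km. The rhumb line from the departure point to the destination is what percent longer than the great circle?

Great circle: σ = 1.1082 rad → d_gc = Rσ = 7062.7 km
Rhumb: Δφ = +0.4693, Δλ = -1.3465, Δψ = +0.6050, q = Δφ/Δψ = 0.7757 → d_rh = R√(Δφ²+q²Δλ²) = 7297.8 km
Excess = (7297.8 − 7062.7) / 7062.7 = 235.1 / 7062.7 = 3.33% ≈ 3.3%

3.3%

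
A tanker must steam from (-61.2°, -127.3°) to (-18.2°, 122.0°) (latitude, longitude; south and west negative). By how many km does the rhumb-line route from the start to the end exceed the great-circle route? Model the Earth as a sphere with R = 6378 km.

Great circle: cos σ = sin φ₁ sin φ₂ + cos φ₁ cos φ₂ cos Δλ,  σ = 1.4586 rad → d_gc = 9303.1 km
Rhumb line: Δψ = +1.0365, q = Δφ/Δψ = 0.7241, d_rh = R√(Δφ²+q²Δλ²) = 10125.4 km
Excess = 10125.4 − 9303.1 = 822.3 ≈ 822 km

822 km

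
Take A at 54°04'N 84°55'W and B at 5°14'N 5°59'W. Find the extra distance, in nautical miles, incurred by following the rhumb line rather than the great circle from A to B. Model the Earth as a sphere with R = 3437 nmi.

122 nmi

Great circle: cos σ = sin φ₁ sin φ₂ + cos φ₁ cos φ₂ cos Δλ,  σ = 1.3837 rad → d_gc = 4755.7 nmi
Rhumb line: Δψ = -1.0347, q = Δφ/Δψ = 0.8237, d_rh = R√(Δφ²+q²Δλ²) = 4877.9 nmi
Excess = 4877.9 − 4755.7 = 122.2 ≈ 122 nmi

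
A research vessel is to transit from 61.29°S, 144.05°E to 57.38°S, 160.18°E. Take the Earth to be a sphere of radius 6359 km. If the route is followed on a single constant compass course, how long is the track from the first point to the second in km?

1010 km

Δψ = ln[tan(π/4+φ₂/2)/tan(π/4+φ₁/2)] = +0.1340;  Δφ = +0.0682 rad,  Δλ = +0.2815 rad
q = Δφ/Δψ = 0.5094
d = R·√(Δφ² + q²Δλ²) = 6359·0.15880 = 1010 km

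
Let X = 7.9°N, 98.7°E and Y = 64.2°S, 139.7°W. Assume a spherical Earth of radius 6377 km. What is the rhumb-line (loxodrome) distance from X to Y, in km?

13266 km

Δψ = ln[tan(π/4+φ₂/2)/tan(π/4+φ₁/2)] = -1.6122;  Δφ = -1.2584 rad,  Δλ = +2.1223 rad
q = Δφ/Δψ = 0.7805
d = R·√(Δφ² + q²Δλ²) = 6377·2.08029 = 13266 km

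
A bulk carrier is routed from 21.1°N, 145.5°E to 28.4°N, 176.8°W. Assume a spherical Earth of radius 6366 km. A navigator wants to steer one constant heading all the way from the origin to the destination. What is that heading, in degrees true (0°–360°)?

Δψ = ln[tan(π/4+φ₂/2)/tan(π/4+φ₁/2)] = +0.1404
Δλ = +0.6580 rad (taken the short way round)
course = atan2(Δλ, Δψ) = 77.95°

78.0°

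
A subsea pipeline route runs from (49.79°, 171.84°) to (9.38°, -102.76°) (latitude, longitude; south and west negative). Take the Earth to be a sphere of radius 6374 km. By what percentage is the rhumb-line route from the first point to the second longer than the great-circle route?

3.0%

Great circle: σ = 1.3943 rad → d_gc = Rσ = 8887.5 km
Rhumb: Δφ = -0.7053, Δλ = +1.4905, Δψ = -0.8405, q = Δφ/Δψ = 0.8391 → d_rh = R√(Δφ²+q²Δλ²) = 9151.9 km
Excess = (9151.9 − 8887.5) / 8887.5 = 264.4 / 8887.5 = 2.97% ≈ 3.0%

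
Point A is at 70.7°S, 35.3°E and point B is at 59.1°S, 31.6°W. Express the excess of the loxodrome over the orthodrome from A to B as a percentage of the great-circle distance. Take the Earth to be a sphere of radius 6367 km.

Great circle: σ = 0.5024 rad → d_gc = Rσ = 3198.7 km
Rhumb: Δφ = +0.2025, Δλ = -1.1676, Δψ = +0.4858, q = Δφ/Δψ = 0.4168 → d_rh = R√(Δφ²+q²Δλ²) = 3355.8 km
Excess = (3355.8 − 3198.7) / 3198.7 = 157.1 / 3198.7 = 4.91% ≈ 4.9%

4.9%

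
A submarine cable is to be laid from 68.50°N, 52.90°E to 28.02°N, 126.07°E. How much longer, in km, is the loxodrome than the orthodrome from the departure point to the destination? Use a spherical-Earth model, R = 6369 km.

278 km

Great circle: cos σ = sin φ₁ sin φ₂ + cos φ₁ cos φ₂ cos Δλ,  σ = 1.0113 rad → d_gc = 6440.9 km
Rhumb line: Δψ = -1.1517, q = Δφ/Δψ = 0.6134, d_rh = R√(Δφ²+q²Δλ²) = 6718.9 km
Excess = 6718.9 − 6440.9 = 278.0 ≈ 278 km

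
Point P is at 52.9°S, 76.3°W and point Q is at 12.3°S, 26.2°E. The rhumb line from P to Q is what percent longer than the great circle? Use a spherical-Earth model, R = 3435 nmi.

Great circle: σ = 1.5284 rad → d_gc = Rσ = 5250.2 nmi
Rhumb: Δφ = +0.7086, Δλ = +1.7890, Δψ = +0.8756, q = Δφ/Δψ = 0.8093 → d_rh = R√(Δφ²+q²Δλ²) = 5536.8 nmi
Excess = (5536.8 − 5250.2) / 5250.2 = 286.6 / 5250.2 = 5.46% ≈ 5.5%

5.5%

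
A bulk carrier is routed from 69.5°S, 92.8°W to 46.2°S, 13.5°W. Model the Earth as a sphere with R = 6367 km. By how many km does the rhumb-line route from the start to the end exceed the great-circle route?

Great circle: cos σ = sin φ₁ sin φ₂ + cos φ₁ cos φ₂ cos Δλ,  σ = 0.7655 rad → d_gc = 4873.7 km
Rhumb line: Δψ = +0.7989, q = Δφ/Δψ = 0.5090, d_rh = R√(Δφ²+q²Δλ²) = 5179.3 km
Excess = 5179.3 − 4873.7 = 305.6 ≈ 306 km

306 km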